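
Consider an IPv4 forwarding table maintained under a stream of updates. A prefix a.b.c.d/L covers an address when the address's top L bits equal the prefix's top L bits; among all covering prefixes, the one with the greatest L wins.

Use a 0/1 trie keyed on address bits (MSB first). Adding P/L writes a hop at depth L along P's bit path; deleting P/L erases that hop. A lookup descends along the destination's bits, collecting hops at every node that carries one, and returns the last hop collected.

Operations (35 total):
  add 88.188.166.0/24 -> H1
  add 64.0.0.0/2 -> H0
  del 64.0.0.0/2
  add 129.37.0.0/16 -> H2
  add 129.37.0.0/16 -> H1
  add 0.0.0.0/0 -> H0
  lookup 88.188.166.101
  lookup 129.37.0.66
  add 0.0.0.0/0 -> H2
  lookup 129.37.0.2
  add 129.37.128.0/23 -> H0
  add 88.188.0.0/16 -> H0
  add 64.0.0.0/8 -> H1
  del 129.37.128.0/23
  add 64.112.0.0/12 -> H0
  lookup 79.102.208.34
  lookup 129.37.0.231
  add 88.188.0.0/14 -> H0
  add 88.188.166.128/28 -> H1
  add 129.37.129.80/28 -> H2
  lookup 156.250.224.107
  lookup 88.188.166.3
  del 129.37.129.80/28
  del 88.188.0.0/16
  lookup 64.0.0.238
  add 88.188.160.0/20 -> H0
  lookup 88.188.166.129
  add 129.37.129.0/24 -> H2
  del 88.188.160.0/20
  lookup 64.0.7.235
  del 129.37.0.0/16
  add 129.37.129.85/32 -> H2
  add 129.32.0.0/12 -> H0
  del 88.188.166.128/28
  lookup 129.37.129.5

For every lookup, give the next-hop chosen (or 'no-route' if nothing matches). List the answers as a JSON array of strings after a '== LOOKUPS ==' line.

Trace:
  + 88.188.166.0/24 (H1) depth=24
  + 64.0.0.0/2 (H0) depth=2
  - 64.0.0.0/2 clear@2
  + 129.37.0.0/16 (H2) depth=16
  + 129.37.0.0/16 (H1) depth=16
  + 0.0.0.0/0 (H0) depth=0
  lookup 88.188.166.101: bits 010110001011110010100110 walk d0:H0→d1:-→d2:-→d3:-→d4:-→d5:-→d6:-→d7:-→d8:-→d9:-→d10:-→d11:-→d12:-→d13:-→d14:-→d15:-→d16:-→d17:-→d18:-→d19:-→d20:-→d21:-→d22:-→d23:-→d24:H1 -> H1
  lookup 129.37.0.66: bits 1000000100100101 walk d0:H0→d1:-→d2:-→d3:-→d4:-→d5:-→d6:-→d7:-→d8:-→d9:-→d10:-→d11:-→d12:-→d13:-→d14:-→d15:-→d16:H1 -> H1
  + 0.0.0.0/0 (H2) depth=0
  lookup 129.37.0.2: bits 1000000100100101 walk d0:H2→d1:-→d2:-→d3:-→d4:-→d5:-→d6:-→d7:-→d8:-→d9:-→d10:-→d11:-→d12:-→d13:-→d14:-→d15:-→d16:H1 -> H1
  + 129.37.128.0/23 (H0) depth=23
  + 88.188.0.0/16 (H0) depth=16
  + 64.0.0.0/8 (H1) depth=8
  - 129.37.128.0/23 clear@23
  + 64.112.0.0/12 (H0) depth=12
  lookup 79.102.208.34: bits 0100 walk d0:H2→d1:-→d2:-→d3:-→d4:- -> H2
  lookup 129.37.0.231: bits 1000000100100101 walk d0:H2→d1:-→d2:-→d3:-→d4:-→d5:-→d6:-→d7:-→d8:-→d9:-→d10:-→d11:-→d12:-→d13:-→d14:-→d15:-→d16:H1 -> H1
  + 88.188.0.0/14 (H0) depth=14
  + 88.188.166.128/28 (H1) depth=28
  + 129.37.129.80/28 (H2) depth=28
  lookup 156.250.224.107: bits 100 walk d0:H2→d1:-→d2:-→d3:- -> H2
  lookup 88.188.166.3: bits 010110001011110010100110 walk d0:H2→d1:-→d2:-→d3:-→d4:-→d5:-→d6:-→d7:-→d8:-→d9:-→d10:-→d11:-→d12:-→d13:-→d14:H0→d15:-→d16:H0→d17:-→d18:-→d19:-→d20:-→d21:-→d22:-→d23:-→d24:H1 -> H1
  - 129.37.129.80/28 clear@28
  - 88.188.0.0/16 clear@16
  lookup 64.0.0.238: bits 010000000 walk d0:H2→d1:-→d2:-→d3:-→d4:-→d5:-→d6:-→d7:-→d8:H1→d9:- -> H1
  + 88.188.160.0/20 (H0) depth=20
  lookup 88.188.166.129: bits 0101100010111100101001101000 walk d0:H2→d1:-→d2:-→d3:-→d4:-→d5:-→d6:-→d7:-→d8:-→d9:-→d10:-→d11:-→d12:-→d13:-→d14:H0→d15:-→d16:-→d17:-→d18:-→d19:-→d20:H0→d21:-→d22:-→d23:-→d24:H1→d25:-→d26:-→d27:-→d28:H1 -> H1
  + 129.37.129.0/24 (H2) depth=24
  - 88.188.160.0/20 clear@20
  lookup 64.0.7.235: bits 010000000 walk d0:H2→d1:-→d2:-→d3:-→d4:-→d5:-→d6:-→d7:-→d8:H1→d9:- -> H1
  - 129.37.0.0/16 clear@16
  + 129.37.129.85/32 (H2) depth=32
  + 129.32.0.0/12 (H0) depth=12
  - 88.188.166.128/28 clear@28
  lookup 129.37.129.5: bits 1000000100100101100000010 walk d0:H2→d1:-→d2:-→d3:-→d4:-→d5:-→d6:-→d7:-→d8:-→d9:-→d10:-→d11:-→d12:H0→d13:-→d14:-→d15:-→d16:-→d17:-→d18:-→d19:-→d20:-→d21:-→d22:-→d23:-→d24:H2→d25:- -> H2

== LOOKUPS ==
["H1","H1","H1","H2","H1","H2","H1","H1","H1","H1","H2"]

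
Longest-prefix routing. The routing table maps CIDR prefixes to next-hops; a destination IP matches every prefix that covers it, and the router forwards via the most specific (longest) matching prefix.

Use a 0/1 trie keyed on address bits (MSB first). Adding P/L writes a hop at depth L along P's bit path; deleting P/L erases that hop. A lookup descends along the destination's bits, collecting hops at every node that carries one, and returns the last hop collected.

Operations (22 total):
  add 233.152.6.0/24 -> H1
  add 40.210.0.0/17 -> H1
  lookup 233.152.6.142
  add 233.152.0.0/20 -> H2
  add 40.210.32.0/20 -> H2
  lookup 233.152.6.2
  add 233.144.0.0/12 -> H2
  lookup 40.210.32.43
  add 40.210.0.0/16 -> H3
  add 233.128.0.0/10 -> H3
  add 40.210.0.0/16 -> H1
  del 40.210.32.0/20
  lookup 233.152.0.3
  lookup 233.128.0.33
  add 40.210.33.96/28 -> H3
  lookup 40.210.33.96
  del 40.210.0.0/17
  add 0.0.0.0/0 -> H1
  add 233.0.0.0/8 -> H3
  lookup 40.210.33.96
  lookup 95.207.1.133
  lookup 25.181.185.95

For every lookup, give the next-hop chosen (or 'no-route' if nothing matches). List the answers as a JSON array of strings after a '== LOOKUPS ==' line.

Trace:
  add 233.152.6.0/24 -> H1 at depth 24
  add 40.210.0.0/17 -> H1 at depth 17
  ? 233.152.6.142  path d0:-→d1:-→d2:-→d3:-→d4:-→d5:-→d6:-→d7:-→d8:-→d9:-→d10:-→d11:-→d12:-→d13:-→d14:-→d15:-→d16:-→d17:-→d18:-→d19:-→d20:-→d21:-→d22:-→d23:-→d24:H1  best=H1
  add 233.152.0.0/20 -> H2 at depth 20
  add 40.210.32.0/20 -> H2 at depth 20
  ? 233.152.6.2  path d0:-→d1:-→d2:-→d3:-→d4:-→d5:-→d6:-→d7:-→d8:-→d9:-→d10:-→d11:-→d12:-→d13:-→d14:-→d15:-→d16:-→d17:-→d18:-→d19:-→d20:H2→d21:-→d22:-→d23:-→d24:H1  best=H1
  add 233.144.0.0/12 -> H2 at depth 12
  ? 40.210.32.43  path d0:-→d1:-→d2:-→d3:-→d4:-→d5:-→d6:-→d7:-→d8:-→d9:-→d10:-→d11:-→d12:-→d13:-→d14:-→d15:-→d16:-→d17:H1→d18:-→d19:-→d20:H2  best=H2
  add 40.210.0.0/16 -> H3 at depth 16
  add 233.128.0.0/10 -> H3 at depth 10
  add 40.210.0.0/16 -> H1 at depth 16
  - 40.210.32.0/20 clear@20
  ? 233.152.0.3  path d0:-→d1:-→d2:-→d3:-→d4:-→d5:-→d6:-→d7:-→d8:-→d9:-→d10:H3→d11:-→d12:H2→d13:-→d14:-→d15:-→d16:-→d17:-→d18:-→d19:-→d20:H2→d21:-  best=H2
  ? 233.128.0.33  path d0:-→d1:-→d2:-→d3:-→d4:-→d5:-→d6:-→d7:-→d8:-→d9:-→d10:H3→d11:-  best=H3
  add 40.210.33.96/28 -> H3 at depth 28
  ? 40.210.33.96  path d0:-→d1:-→d2:-→d3:-→d4:-→d5:-→d6:-→d7:-→d8:-→d9:-→d10:-→d11:-→d12:-→d13:-→d14:-→d15:-→d16:H1→d17:H1→d18:-→d19:-→d20:-→d21:-→d22:-→d23:-→d24:-→d25:-→d26:-→d27:-→d28:H3  best=H3
  - 40.210.0.0/17 clear@17
  add 0.0.0.0/0 -> H1 at depth 0
  add 233.0.0.0/8 -> H3 at depth 8
  ? 40.210.33.96  path d0:H1→d1:-→d2:-→d3:-→d4:-→d5:-→d6:-→d7:-→d8:-→d9:-→d10:-→d11:-→d12:-→d13:-→d14:-→d15:-→d16:H1→d17:-→d18:-→d19:-→d20:-→d21:-→d22:-→d23:-→d24:-→d25:-→d26:-→d27:-→d28:H3  best=H3
  ? 95.207.1.133  path d0:H1→d1:-  best=H1
  ? 25.181.185.95  path d0:H1→d1:-→d2:-  best=H1

== LOOKUPS ==
["H1","H1","H2","H2","H3","H3","H3","H1","H1"]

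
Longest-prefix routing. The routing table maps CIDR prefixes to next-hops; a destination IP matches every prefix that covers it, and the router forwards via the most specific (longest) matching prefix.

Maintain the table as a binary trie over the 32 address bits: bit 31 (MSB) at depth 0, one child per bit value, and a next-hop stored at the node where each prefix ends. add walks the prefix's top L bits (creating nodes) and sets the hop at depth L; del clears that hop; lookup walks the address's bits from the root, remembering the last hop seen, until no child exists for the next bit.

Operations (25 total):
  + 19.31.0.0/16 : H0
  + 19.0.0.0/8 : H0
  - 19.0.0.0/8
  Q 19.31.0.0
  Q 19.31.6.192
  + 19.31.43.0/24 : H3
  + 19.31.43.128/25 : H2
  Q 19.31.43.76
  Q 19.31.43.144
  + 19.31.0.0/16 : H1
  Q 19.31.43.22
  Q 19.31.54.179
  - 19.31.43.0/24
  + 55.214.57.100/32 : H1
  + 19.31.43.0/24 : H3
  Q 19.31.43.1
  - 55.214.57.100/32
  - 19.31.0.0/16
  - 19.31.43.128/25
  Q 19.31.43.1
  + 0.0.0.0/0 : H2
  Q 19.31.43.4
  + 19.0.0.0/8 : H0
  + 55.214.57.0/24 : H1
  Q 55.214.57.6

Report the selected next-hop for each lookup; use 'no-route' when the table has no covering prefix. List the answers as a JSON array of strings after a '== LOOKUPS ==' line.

Process each operation:
  add 19.31.0.0/16 -> H0 at depth 16
  add 19.0.0.0/8 -> H0 at depth 8
  del 19.0.0.0/8 (clear depth 8)
  lookup 19.31.0.0: bits 0001001100011111 walk d0:-→d1:-→d2:-→d3:-→d4:-→d5:-→d6:-→d7:-→d8:-→d9:-→d10:-→d11:-→d12:-→d13:-→d14:-→d15:-→d16:H0 -> H0
  lookup 19.31.6.192: bits 0001001100011111 walk d0:-→d1:-→d2:-→d3:-→d4:-→d5:-→d6:-→d7:-→d8:-→d9:-→d10:-→d11:-→d12:-→d13:-→d14:-→d15:-→d16:H0 -> H0
  add 19.31.43.0/24 -> H3 at depth 24
  add 19.31.43.128/25 -> H2 at depth 25
  lookup 19.31.43.76: bits 000100110001111100101011 walk d0:-→d1:-→d2:-→d3:-→d4:-→d5:-→d6:-→d7:-→d8:-→d9:-→d10:-→d11:-→d12:-→d13:-→d14:-→d15:-→d16:H0→d17:-→d18:-→d19:-→d20:-→d21:-→d22:-→d23:-→d24:H3 -> H3
  lookup 19.31.43.144: bits 0001001100011111001010111 walk d0:-→d1:-→d2:-→d3:-→d4:-→d5:-→d6:-→d7:-→d8:-→d9:-→d10:-→d11:-→d12:-→d13:-→d14:-→d15:-→d16:H0→d17:-→d18:-→d19:-→d20:-→d21:-→d22:-→d23:-→d24:H3→d25:H2 -> H2
  add 19.31.0.0/16 -> H1 at depth 16
  lookup 19.31.43.22: bits 000100110001111100101011 walk d0:-→d1:-→d2:-→d3:-→d4:-→d5:-→d6:-→d7:-→d8:-→d9:-→d10:-→d11:-→d12:-→d13:-→d14:-→d15:-→d16:H1→d17:-→d18:-→d19:-→d20:-→d21:-→d22:-→d23:-→d24:H3 -> H3
  lookup 19.31.54.179: bits 0001001100011111001 walk d0:-→d1:-→d2:-→d3:-→d4:-→d5:-→d6:-→d7:-→d8:-→d9:-→d10:-→d11:-→d12:-→d13:-→d14:-→d15:-→d16:H1→d17:-→d18:-→d19:- -> H1
  del 19.31.43.0/24 (clear depth 24)
  add 55.214.57.100/32 -> H1 at depth 32
  add 19.31.43.0/24 -> H3 at depth 24
  lookup 19.31.43.1: bits 000100110001111100101011 walk d0:-→d1:-→d2:-→d3:-→d4:-→d5:-→d6:-→d7:-→d8:-→d9:-→d10:-→d11:-→d12:-→d13:-→d14:-→d15:-→d16:H1→d17:-→d18:-→d19:-→d20:-→d21:-→d22:-→d23:-→d24:H3 -> H3
  del 55.214.57.100/32 (clear depth 32)
  del 19.31.0.0/16 (clear depth 16)
  del 19.31.43.128/25 (clear depth 25)
  lookup 19.31.43.1: bits 000100110001111100101011 walk d0:-→d1:-→d2:-→d3:-→d4:-→d5:-→d6:-→d7:-→d8:-→d9:-→d10:-→d11:-→d12:-→d13:-→d14:-→d15:-→d16:-→d17:-→d18:-→d19:-→d20:-→d21:-→d22:-→d23:-→d24:H3 -> H3
  add 0.0.0.0/0 -> H2 at depth 0
  lookup 19.31.43.4: bits 000100110001111100101011 walk d0:H2→d1:-→d2:-→d3:-→d4:-→d5:-→d6:-→d7:-→d8:-→d9:-→d10:-→d11:-→d12:-→d13:-→d14:-→d15:-→d16:-→d17:-→d18:-→d19:-→d20:-→d21:-→d22:-→d23:-→d24:H3 -> H3
  add 19.0.0.0/8 -> H0 at depth 8
  add 55.214.57.0/24 -> H1 at depth 24
  lookup 55.214.57.6: bits 0011011111010110001110010 walk d0:H2→d1:-→d2:-→d3:-→d4:-→d5:-→d6:-→d7:-→d8:-→d9:-→d10:-→d11:-→d12:-→d13:-→d14:-→d15:-→d16:-→d17:-→d18:-→d19:-→d20:-→d21:-→d22:-→d23:-→d24:H1→d25:- -> H1

== LOOKUPS ==
["H0","H0","H3","H2","H3","H1","H3","H3","H3","H1"]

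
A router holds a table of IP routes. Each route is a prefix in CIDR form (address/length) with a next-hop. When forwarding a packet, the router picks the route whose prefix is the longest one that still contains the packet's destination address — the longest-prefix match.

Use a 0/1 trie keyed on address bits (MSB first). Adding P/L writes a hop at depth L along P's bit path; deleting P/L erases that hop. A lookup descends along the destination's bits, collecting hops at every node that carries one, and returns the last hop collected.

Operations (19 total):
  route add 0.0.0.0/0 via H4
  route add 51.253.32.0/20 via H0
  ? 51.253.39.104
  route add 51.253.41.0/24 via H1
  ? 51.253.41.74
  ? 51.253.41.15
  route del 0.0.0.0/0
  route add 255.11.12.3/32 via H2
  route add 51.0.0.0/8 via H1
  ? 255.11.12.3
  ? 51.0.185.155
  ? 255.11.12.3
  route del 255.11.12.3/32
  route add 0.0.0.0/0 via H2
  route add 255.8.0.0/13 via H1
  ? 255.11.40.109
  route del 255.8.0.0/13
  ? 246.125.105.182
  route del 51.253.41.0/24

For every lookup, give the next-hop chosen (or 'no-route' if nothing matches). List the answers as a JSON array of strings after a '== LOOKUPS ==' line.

Trace:
  add 0.0.0.0/0 -> H4 at depth 0
  add 51.253.32.0/20 -> H0 at depth 20
  Q 51.253.39.104: descend 00110011111111010010 ; hops seen [H4,H0] ; pick H0
  add 51.253.41.0/24 -> H1 at depth 24
  Q 51.253.41.74: descend 001100111111110100101001 ; hops seen [H4,H0,H1] ; pick H1
  Q 51.253.41.15: descend 001100111111110100101001 ; hops seen [H4,H0,H1] ; pick H1
  del 0.0.0.0/0 (clear depth 0)
  add 255.11.12.3/32 -> H2 at depth 32
  add 51.0.0.0/8 -> H1 at depth 8
  Q 255.11.12.3: descend 11111111000010110000110000000011 ; hops seen [H2] ; pick H2
  Q 51.0.185.155: descend 00110011 ; hops seen [H1] ; pick H1
  Q 255.11.12.3: descend 11111111000010110000110000000011 ; hops seen [H2] ; pick H2
  del 255.11.12.3/32 (clear depth 32)
  add 0.0.0.0/0 -> H2 at depth 0
  add 255.8.0.0/13 -> H1 at depth 13
  Q 255.11.40.109: descend 111111110000101100 ; hops seen [H2,H1] ; pick H1
  del 255.8.0.0/13 (clear depth 13)
  Q 246.125.105.182: descend 1111 ; hops seen [H2] ; pick H2
  del 51.253.41.0/24 (clear depth 24)

== LOOKUPS ==
["H0","H1","H1","H2","H1","H2","H1","H2"]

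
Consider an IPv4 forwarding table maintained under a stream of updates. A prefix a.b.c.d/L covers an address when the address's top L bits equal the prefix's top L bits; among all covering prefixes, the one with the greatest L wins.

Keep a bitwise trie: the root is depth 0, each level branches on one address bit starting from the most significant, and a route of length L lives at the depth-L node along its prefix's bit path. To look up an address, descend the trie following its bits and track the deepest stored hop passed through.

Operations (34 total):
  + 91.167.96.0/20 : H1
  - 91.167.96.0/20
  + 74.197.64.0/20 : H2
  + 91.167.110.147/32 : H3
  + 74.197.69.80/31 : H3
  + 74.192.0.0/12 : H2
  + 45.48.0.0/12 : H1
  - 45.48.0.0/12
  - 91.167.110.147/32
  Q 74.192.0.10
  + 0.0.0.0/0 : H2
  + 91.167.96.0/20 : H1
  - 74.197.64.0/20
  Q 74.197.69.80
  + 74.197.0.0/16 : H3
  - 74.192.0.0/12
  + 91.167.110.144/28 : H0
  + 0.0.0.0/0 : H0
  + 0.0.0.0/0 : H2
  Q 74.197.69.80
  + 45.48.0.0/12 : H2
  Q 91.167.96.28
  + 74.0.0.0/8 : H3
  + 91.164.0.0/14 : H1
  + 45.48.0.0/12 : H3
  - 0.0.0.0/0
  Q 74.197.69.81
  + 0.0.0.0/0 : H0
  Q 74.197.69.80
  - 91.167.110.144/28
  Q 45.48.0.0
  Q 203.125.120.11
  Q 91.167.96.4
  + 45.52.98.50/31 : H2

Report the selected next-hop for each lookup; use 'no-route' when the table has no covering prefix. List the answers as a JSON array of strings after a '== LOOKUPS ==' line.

Trace:
  + 91.167.96.0/20 (H1) depth=20
  - 91.167.96.0/20 clear@20
  + 74.197.64.0/20 (H2) depth=20
  + 91.167.110.147/32 (H3) depth=32
  + 74.197.69.80/31 (H3) depth=31
  + 74.192.0.0/12 (H2) depth=12
  + 45.48.0.0/12 (H1) depth=12
  - 45.48.0.0/12 clear@12
  - 91.167.110.147/32 clear@32
  lookup 74.192.0.10: bits 0100101011000 walk d0:-→d1:-→d2:-→d3:-→d4:-→d5:-→d6:-→d7:-→d8:-→d9:-→d10:-→d11:-→d12:H2→d13:- -> H2
  + 0.0.0.0/0 (H2) depth=0
  + 91.167.96.0/20 (H1) depth=20
  - 74.197.64.0/20 clear@20
  lookup 74.197.69.80: bits 0100101011000101010001010101000 walk d0:H2→d1:-→d2:-→d3:-→d4:-→d5:-→d6:-→d7:-→d8:-→d9:-→d10:-→d11:-→d12:H2→d13:-→d14:-→d15:-→d16:-→d17:-→d18:-→d19:-→d20:-→d21:-→d22:-→d23:-→d24:-→d25:-→d26:-→d27:-→d28:-→d29:-→d30:-→d31:H3 -> H3
  + 74.197.0.0/16 (H3) depth=16
  - 74.192.0.0/12 clear@12
  + 91.167.110.144/28 (H0) depth=28
  + 0.0.0.0/0 (H0) depth=0
  + 0.0.0.0/0 (H2) depth=0
  lookup 74.197.69.80: bits 0100101011000101010001010101000 walk d0:H2→d1:-→d2:-→d3:-→d4:-→d5:-→d6:-→d7:-→d8:-→d9:-→d10:-→d11:-→d12:-→d13:-→d14:-→d15:-→d16:H3→d17:-→d18:-→d19:-→d20:-→d21:-→d22:-→d23:-→d24:-→d25:-→d26:-→d27:-→d28:-→d29:-→d30:-→d31:H3 -> H3
  + 45.48.0.0/12 (H2) depth=12
  lookup 91.167.96.28: bits 01011011101001110110 walk d0:H2→d1:-→d2:-→d3:-→d4:-→d5:-→d6:-→d7:-→d8:-→d9:-→d10:-→d11:-→d12:-→d13:-→d14:-→d15:-→d16:-→d17:-→d18:-→d19:-→d20:H1 -> H1
  + 74.0.0.0/8 (H3) depth=8
  + 91.164.0.0/14 (H1) depth=14
  + 45.48.0.0/12 (H3) depth=12
  - 0.0.0.0/0 clear@0
  lookup 74.197.69.81: bits 0100101011000101010001010101000 walk d0:-→d1:-→d2:-→d3:-→d4:-→d5:-→d6:-→d7:-→d8:H3→d9:-→d10:-→d11:-→d12:-→d13:-→d14:-→d15:-→d16:H3→d17:-→d18:-→d19:-→d20:-→d21:-→d22:-→d23:-→d24:-→d25:-→d26:-→d27:-→d28:-→d29:-→d30:-→d31:H3 -> H3
  + 0.0.0.0/0 (H0) depth=0
  lookup 74.197.69.80: bits 0100101011000101010001010101000 walk d0:H0→d1:-→d2:-→d3:-→d4:-→d5:-→d6:-→d7:-→d8:H3→d9:-→d10:-→d11:-→d12:-→d13:-→d14:-→d15:-→d16:H3→d17:-→d18:-→d19:-→d20:-→d21:-→d22:-→d23:-→d24:-→d25:-→d26:-→d27:-→d28:-→d29:-→d30:-→d31:H3 -> H3
  - 91.167.110.144/28 clear@28
  lookup 45.48.0.0: bits 001011010011 walk d0:H0→d1:-→d2:-→d3:-→d4:-→d5:-→d6:-→d7:-→d8:-→d9:-→d10:-→d11:-→d12:H3 -> H3
  lookup 203.125.120.11: bits ε walk d0:H0 -> H0
  lookup 91.167.96.4: bits 01011011101001110110 walk d0:H0→d1:-→d2:-→d3:-→d4:-→d5:-→d6:-→d7:-→d8:-→d9:-→d10:-→d11:-→d12:-→d13:-→d14:H1→d15:-→d16:-→d17:-→d18:-→d19:-→d20:H1 -> H1
  + 45.52.98.50/31 (H2) depth=31

== LOOKUPS ==
["H2","H3","H3","H1","H3","H3","H3","H0","H1"]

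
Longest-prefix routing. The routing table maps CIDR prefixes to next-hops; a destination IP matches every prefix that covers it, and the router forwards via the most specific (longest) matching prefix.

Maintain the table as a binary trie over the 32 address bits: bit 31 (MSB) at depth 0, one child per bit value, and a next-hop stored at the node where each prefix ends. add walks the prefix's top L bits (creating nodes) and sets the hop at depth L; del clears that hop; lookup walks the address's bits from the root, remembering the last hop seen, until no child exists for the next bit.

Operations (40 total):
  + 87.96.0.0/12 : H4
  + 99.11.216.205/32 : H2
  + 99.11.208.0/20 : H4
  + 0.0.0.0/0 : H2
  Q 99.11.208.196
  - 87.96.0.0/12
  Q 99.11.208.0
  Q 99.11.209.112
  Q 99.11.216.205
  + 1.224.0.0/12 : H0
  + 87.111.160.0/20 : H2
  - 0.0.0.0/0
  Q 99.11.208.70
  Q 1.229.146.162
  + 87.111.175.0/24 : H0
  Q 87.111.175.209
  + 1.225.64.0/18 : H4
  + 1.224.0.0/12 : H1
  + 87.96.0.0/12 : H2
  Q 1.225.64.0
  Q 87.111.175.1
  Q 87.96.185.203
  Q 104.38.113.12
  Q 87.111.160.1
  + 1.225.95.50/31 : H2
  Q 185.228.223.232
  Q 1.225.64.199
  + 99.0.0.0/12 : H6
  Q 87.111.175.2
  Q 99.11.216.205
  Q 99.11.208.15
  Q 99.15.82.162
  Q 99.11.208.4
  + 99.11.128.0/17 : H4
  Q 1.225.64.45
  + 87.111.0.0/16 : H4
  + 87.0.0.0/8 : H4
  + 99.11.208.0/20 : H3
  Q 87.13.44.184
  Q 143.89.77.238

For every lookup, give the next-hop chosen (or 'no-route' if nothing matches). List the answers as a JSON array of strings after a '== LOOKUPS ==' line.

Apply in order:
  + 87.96.0.0/12 (H4) depth=12
  + 99.11.216.205/32 (H2) depth=32
  + 99.11.208.0/20 (H4) depth=20
  + 0.0.0.0/0 (H2) depth=0
  lookup 99.11.208.196: bits 01100011000010111101 walk d0:H2→d1:-→d2:-→d3:-→d4:-→d5:-→d6:-→d7:-→d8:-→d9:-→d10:-→d11:-→d12:-→d13:-→d14:-→d15:-→d16:-→d17:-→d18:-→d19:-→d20:H4 -> H4
  - 87.96.0.0/12 clear@12
  lookup 99.11.208.0: bits 01100011000010111101 walk d0:H2→d1:-→d2:-→d3:-→d4:-→d5:-→d6:-→d7:-→d8:-→d9:-→d10:-→d11:-→d12:-→d13:-→d14:-→d15:-→d16:-→d17:-→d18:-→d19:-→d20:H4 -> H4
  lookup 99.11.209.112: bits 01100011000010111101 walk d0:H2→d1:-→d2:-→d3:-→d4:-→d5:-→d6:-→d7:-→d8:-→d9:-→d10:-→d11:-→d12:-→d13:-→d14:-→d15:-→d16:-→d17:-→d18:-→d19:-→d20:H4 -> H4
  lookup 99.11.216.205: bits 01100011000010111101100011001101 walk d0:H2→d1:-→d2:-→d3:-→d4:-→d5:-→d6:-→d7:-→d8:-→d9:-→d10:-→d11:-→d12:-→d13:-→d14:-→d15:-→d16:-→d17:-→d18:-→d19:-→d20:H4→d21:-→d22:-→d23:-→d24:-→d25:-→d26:-→d27:-→d28:-→d29:-→d30:-→d31:-→d32:H2 -> H2
  + 1.224.0.0/12 (H0) depth=12
  + 87.111.160.0/20 (H2) depth=20
  - 0.0.0.0/0 clear@0
  lookup 99.11.208.70: bits 01100011000010111101 walk d0:-→d1:-→d2:-→d3:-→d4:-→d5:-→d6:-→d7:-→d8:-→d9:-→d10:-→d11:-→d12:-→d13:-→d14:-→d15:-→d16:-→d17:-→d18:-→d19:-→d20:H4 -> H4
  lookup 1.229.146.162: bits 000000011110 walk d0:-→d1:-→d2:-→d3:-→d4:-→d5:-→d6:-→d7:-→d8:-→d9:-→d10:-→d11:-→d12:H0 -> H0
  + 87.111.175.0/24 (H0) depth=24
  lookup 87.111.175.209: bits 010101110110111110101111 walk d0:-→d1:-→d2:-→d3:-→d4:-→d5:-→d6:-→d7:-→d8:-→d9:-→d10:-→d11:-→d12:-→d13:-→d14:-→d15:-→d16:-→d17:-→d18:-→d19:-→d20:H2→d21:-→d22:-→d23:-→d24:H0 -> H0
  + 1.225.64.0/18 (H4) depth=18
  + 1.224.0.0/12 (H1) depth=12
  + 87.96.0.0/12 (H2) depth=12
  lookup 1.225.64.0: bits 000000011110000101 walk d0:-→d1:-→d2:-→d3:-→d4:-→d5:-→d6:-→d7:-→d8:-→d9:-→d10:-→d11:-→d12:H1→d13:-→d14:-→d15:-→d16:-→d17:-→d18:H4 -> H4
  lookup 87.111.175.1: bits 010101110110111110101111 walk d0:-→d1:-→d2:-→d3:-→d4:-→d5:-→d6:-→d7:-→d8:-→d9:-→d10:-→d11:-→d12:H2→d13:-→d14:-→d15:-→d16:-→d17:-→d18:-→d19:-→d20:H2→d21:-→d22:-→d23:-→d24:H0 -> H0
  lookup 87.96.185.203: bits 010101110110 walk d0:-→d1:-→d2:-→d3:-→d4:-→d5:-→d6:-→d7:-→d8:-→d9:-→d10:-→d11:-→d12:H2 -> H2
  lookup 104.38.113.12: bits 0110 walk d0:-→d1:-→d2:-→d3:-→d4:- -> no-route
  lookup 87.111.160.1: bits 01010111011011111010 walk d0:-→d1:-→d2:-→d3:-→d4:-→d5:-→d6:-→d7:-→d8:-→d9:-→d10:-→d11:-→d12:H2→d13:-→d14:-→d15:-→d16:-→d17:-→d18:-→d19:-→d20:H2 -> H2
  + 1.225.95.50/31 (H2) depth=31
  lookup 185.228.223.232: bits ε walk d0:- -> no-route
  lookup 1.225.64.199: bits 0000000111100001010 walk d0:-→d1:-→d2:-→d3:-→d4:-→d5:-→d6:-→d7:-→d8:-→d9:-→d10:-→d11:-→d12:H1→d13:-→d14:-→d15:-→d16:-→d17:-→d18:H4→d19:- -> H4
  + 99.0.0.0/12 (H6) depth=12
  lookup 87.111.175.2: bits 010101110110111110101111 walk d0:-→d1:-→d2:-→d3:-→d4:-→d5:-→d6:-→d7:-→d8:-→d9:-→d10:-→d11:-→d12:H2→d13:-→d14:-→d15:-→d16:-→d17:-→d18:-→d19:-→d20:H2→d21:-→d22:-→d23:-→d24:H0 -> H0
  lookup 99.11.216.205: bits 01100011000010111101100011001101 walk d0:-→d1:-→d2:-→d3:-→d4:-→d5:-→d6:-→d7:-→d8:-→d9:-→d10:-→d11:-→d12:H6→d13:-→d14:-→d15:-→d16:-→d17:-→d18:-→d19:-→d20:H4→d21:-→d22:-→d23:-→d24:-→d25:-→d26:-→d27:-→d28:-→d29:-→d30:-→d31:-→d32:H2 -> H2
  lookup 99.11.208.15: bits 01100011000010111101 walk d0:-→d1:-→d2:-→d3:-→d4:-→d5:-→d6:-→d7:-→d8:-→d9:-→d10:-→d11:-→d12:H6→d13:-→d14:-→d15:-→d16:-→d17:-→d18:-→d19:-→d20:H4 -> H4
  lookup 99.15.82.162: bits 0110001100001 walk d0:-→d1:-→d2:-→d3:-→d4:-→d5:-→d6:-→d7:-→d8:-→d9:-→d10:-→d11:-→d12:H6→d13:- -> H6
  lookup 99.11.208.4: bits 01100011000010111101 walk d0:-→d1:-→d2:-→d3:-→d4:-→d5:-→d6:-→d7:-→d8:-→d9:-→d10:-→d11:-→d12:H6→d13:-→d14:-→d15:-→d16:-→d17:-→d18:-→d19:-→d20:H4 -> H4
  + 99.11.128.0/17 (H4) depth=17
  lookup 1.225.64.45: bits 0000000111100001010 walk d0:-→d1:-→d2:-→d3:-→d4:-→d5:-→d6:-→d7:-→d8:-→d9:-→d10:-→d11:-→d12:H1→d13:-→d14:-→d15:-→d16:-→d17:-→d18:H4→d19:- -> H4
  + 87.111.0.0/16 (H4) depth=16
  + 87.0.0.0/8 (H4) depth=8
  + 99.11.208.0/20 (H3) depth=20
  lookup 87.13.44.184: bits 010101110 walk d0:-→d1:-→d2:-→d3:-→d4:-→d5:-→d6:-→d7:-→d8:H4→d9:- -> H4
  lookup 143.89.77.238: bits ε walk d0:- -> no-route

== LOOKUPS ==
["H4","H4","H4","H2","H4","H0","H0","H4","H0","H2","no-route","H2","no-route","H4","H0","H2","H4","H6","H4","H4","H4","no-route"]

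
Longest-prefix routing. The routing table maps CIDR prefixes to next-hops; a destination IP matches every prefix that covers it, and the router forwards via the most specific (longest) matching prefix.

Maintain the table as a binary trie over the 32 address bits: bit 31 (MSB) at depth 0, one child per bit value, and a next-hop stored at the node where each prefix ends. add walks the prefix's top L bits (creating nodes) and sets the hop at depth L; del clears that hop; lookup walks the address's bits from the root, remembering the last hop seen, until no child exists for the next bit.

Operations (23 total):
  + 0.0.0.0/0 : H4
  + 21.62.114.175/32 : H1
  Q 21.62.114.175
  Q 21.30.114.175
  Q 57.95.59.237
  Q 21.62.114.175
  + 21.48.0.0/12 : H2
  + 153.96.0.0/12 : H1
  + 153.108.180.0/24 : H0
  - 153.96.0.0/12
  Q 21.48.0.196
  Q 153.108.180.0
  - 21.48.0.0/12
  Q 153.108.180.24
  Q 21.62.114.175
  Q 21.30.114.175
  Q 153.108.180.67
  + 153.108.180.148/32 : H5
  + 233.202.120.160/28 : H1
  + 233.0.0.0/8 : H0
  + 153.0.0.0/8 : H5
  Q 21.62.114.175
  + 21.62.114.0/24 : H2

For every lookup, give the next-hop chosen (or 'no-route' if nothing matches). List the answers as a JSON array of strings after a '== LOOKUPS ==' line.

Process each operation:
  + 0.0.0.0/0 (H4) depth=0
  + 21.62.114.175/32 (H1) depth=32
  lookup 21.62.114.175: bits 00010101001111100111001010101111 walk d0:H4→d1:-→d2:-→d3:-→d4:-→d5:-→d6:-→d7:-→d8:-→d9:-→d10:-→d11:-→d12:-→d13:-→d14:-→d15:-→d16:-→d17:-→d18:-→d19:-→d20:-→d21:-→d22:-→d23:-→d24:-→d25:-→d26:-→d27:-→d28:-→d29:-→d30:-→d31:-→d32:H1 -> H1
  lookup 21.30.114.175: bits 0001010100 walk d0:H4→d1:-→d2:-→d3:-→d4:-→d5:-→d6:-→d7:-→d8:-→d9:-→d10:- -> H4
  lookup 57.95.59.237: bits 00 walk d0:H4→d1:-→d2:- -> H4
  lookup 21.62.114.175: bits 00010101001111100111001010101111 walk d0:H4→d1:-→d2:-→d3:-→d4:-→d5:-→d6:-→d7:-→d8:-→d9:-→d10:-→d11:-→d12:-→d13:-→d14:-→d15:-→d16:-→d17:-→d18:-→d19:-→d20:-→d21:-→d22:-→d23:-→d24:-→d25:-→d26:-→d27:-→d28:-→d29:-→d30:-→d31:-→d32:H1 -> H1
  + 21.48.0.0/12 (H2) depth=12
  + 153.96.0.0/12 (H1) depth=12
  + 153.108.180.0/24 (H0) depth=24
  del 153.96.0.0/12 (clear depth 12)
  lookup 21.48.0.196: bits 000101010011 walk d0:H4→d1:-→d2:-→d3:-→d4:-→d5:-→d6:-→d7:-→d8:-→d9:-→d10:-→d11:-→d12:H2 -> H2
  lookup 153.108.180.0: bits 100110010110110010110100 walk d0:H4→d1:-→d2:-→d3:-→d4:-→d5:-→d6:-→d7:-→d8:-→d9:-→d10:-→d11:-→d12:-→d13:-→d14:-→d15:-→d16:-→d17:-→d18:-→d19:-→d20:-→d21:-→d22:-→d23:-→d24:H0 -> H0
  del 21.48.0.0/12 (clear depth 12)
  lookup 153.108.180.24: bits 100110010110110010110100 walk d0:H4→d1:-→d2:-→d3:-→d4:-→d5:-→d6:-→d7:-→d8:-→d9:-→d10:-→d11:-→d12:-→d13:-→d14:-→d15:-→d16:-→d17:-→d18:-→d19:-→d20:-→d21:-→d22:-→d23:-→d24:H0 -> H0
  lookup 21.62.114.175: bits 00010101001111100111001010101111 walk d0:H4→d1:-→d2:-→d3:-→d4:-→d5:-→d6:-→d7:-→d8:-→d9:-→d10:-→d11:-→d12:-→d13:-→d14:-→d15:-→d16:-→d17:-→d18:-→d19:-→d20:-→d21:-→d22:-→d23:-→d24:-→d25:-→d26:-→d27:-→d28:-→d29:-→d30:-→d31:-→d32:H1 -> H1
  lookup 21.30.114.175: bits 0001010100 walk d0:H4→d1:-→d2:-→d3:-→d4:-→d5:-→d6:-→d7:-→d8:-→d9:-→d10:- -> H4
  lookup 153.108.180.67: bits 100110010110110010110100 walk d0:H4→d1:-→d2:-→d3:-→d4:-→d5:-→d6:-→d7:-→d8:-→d9:-→d10:-→d11:-→d12:-→d13:-→d14:-→d15:-→d16:-→d17:-→d18:-→d19:-→d20:-→d21:-→d22:-→d23:-→d24:H0 -> H0
  + 153.108.180.148/32 (H5) depth=32
  + 233.202.120.160/28 (H1) depth=28
  + 233.0.0.0/8 (H0) depth=8
  + 153.0.0.0/8 (H5) depth=8
  lookup 21.62.114.175: bits 00010101001111100111001010101111 walk d0:H4→d1:-→d2:-→d3:-→d4:-→d5:-→d6:-→d7:-→d8:-→d9:-→d10:-→d11:-→d12:-→d13:-→d14:-→d15:-→d16:-→d17:-→d18:-→d19:-→d20:-→d21:-→d22:-→d23:-→d24:-→d25:-→d26:-→d27:-→d28:-→d29:-→d30:-→d31:-→d32:H1 -> H1
  + 21.62.114.0/24 (H2) depth=24

== LOOKUPS ==
["H1","H4","H4","H1","H2","H0","H0","H1","H4","H0","H1"]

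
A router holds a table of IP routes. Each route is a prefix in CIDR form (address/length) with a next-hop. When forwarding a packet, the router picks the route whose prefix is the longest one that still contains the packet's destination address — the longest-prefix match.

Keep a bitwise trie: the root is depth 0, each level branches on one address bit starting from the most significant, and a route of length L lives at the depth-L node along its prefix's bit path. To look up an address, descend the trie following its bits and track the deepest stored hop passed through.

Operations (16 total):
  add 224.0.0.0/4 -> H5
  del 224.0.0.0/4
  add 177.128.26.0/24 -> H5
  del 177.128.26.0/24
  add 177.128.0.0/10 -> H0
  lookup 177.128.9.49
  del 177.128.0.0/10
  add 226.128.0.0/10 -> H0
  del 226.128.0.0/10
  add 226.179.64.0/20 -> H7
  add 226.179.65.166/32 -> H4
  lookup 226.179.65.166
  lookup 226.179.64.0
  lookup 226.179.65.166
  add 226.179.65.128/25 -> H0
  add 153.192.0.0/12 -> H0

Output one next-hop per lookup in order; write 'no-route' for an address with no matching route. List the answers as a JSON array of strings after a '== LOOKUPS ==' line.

Process each operation:
  add 224.0.0.0/4 -> H5 at depth 4
  - 224.0.0.0/4 clear@4
  add 177.128.26.0/24 -> H5 at depth 24
  - 177.128.26.0/24 clear@24
  add 177.128.0.0/10 -> H0 at depth 10
  Q 177.128.9.49: descend 1011000110000000000 ; hops seen [H0] ; pick H0
  - 177.128.0.0/10 clear@10
  add 226.128.0.0/10 -> H0 at depth 10
  - 226.128.0.0/10 clear@10
  add 226.179.64.0/20 -> H7 at depth 20
  add 226.179.65.166/32 -> H4 at depth 32
  Q 226.179.65.166: descend 11100010101100110100000110100110 ; hops seen [H7,H4] ; pick H4
  Q 226.179.64.0: descend 11100010101100110100000 ; hops seen [H7] ; pick H7
  Q 226.179.65.166: descend 11100010101100110100000110100110 ; hops seen [H7,H4] ; pick H4
  add 226.179.65.128/25 -> H0 at depth 25
  add 153.192.0.0/12 -> H0 at depth 12

== LOOKUPS ==
["H0","H4","H7","H4"]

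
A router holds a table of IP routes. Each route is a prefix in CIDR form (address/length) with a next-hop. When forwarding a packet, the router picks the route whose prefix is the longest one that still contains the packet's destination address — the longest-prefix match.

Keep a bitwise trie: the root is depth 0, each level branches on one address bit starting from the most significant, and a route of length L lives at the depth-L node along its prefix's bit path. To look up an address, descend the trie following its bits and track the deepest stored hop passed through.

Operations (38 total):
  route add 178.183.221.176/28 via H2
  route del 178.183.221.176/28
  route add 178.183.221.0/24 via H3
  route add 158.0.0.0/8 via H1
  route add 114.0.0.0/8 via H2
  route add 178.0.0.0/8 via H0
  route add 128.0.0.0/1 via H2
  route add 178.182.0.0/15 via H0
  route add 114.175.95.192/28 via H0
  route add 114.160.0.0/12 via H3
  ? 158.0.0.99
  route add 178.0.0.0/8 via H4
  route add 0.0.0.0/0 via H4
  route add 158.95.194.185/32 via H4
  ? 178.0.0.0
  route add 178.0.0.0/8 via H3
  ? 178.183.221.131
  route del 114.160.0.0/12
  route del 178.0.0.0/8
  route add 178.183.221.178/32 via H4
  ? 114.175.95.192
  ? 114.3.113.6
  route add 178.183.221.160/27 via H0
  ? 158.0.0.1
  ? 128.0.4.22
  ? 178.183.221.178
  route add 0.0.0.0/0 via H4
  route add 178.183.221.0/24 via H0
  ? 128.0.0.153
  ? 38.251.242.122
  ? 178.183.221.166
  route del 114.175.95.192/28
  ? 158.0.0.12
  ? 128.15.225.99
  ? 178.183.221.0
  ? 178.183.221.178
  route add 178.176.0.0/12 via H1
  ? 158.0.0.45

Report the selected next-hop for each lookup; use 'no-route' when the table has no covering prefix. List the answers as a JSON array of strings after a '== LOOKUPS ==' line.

Trace:
  + 178.183.221.176/28 (H2) depth=28
  del 178.183.221.176/28 (clear depth 28)
  + 178.183.221.0/24 (H3) depth=24
  + 158.0.0.0/8 (H1) depth=8
  + 114.0.0.0/8 (H2) depth=8
  + 178.0.0.0/8 (H0) depth=8
  + 128.0.0.0/1 (H2) depth=1
  + 178.182.0.0/15 (H0) depth=15
  + 114.175.95.192/28 (H0) depth=28
  + 114.160.0.0/12 (H3) depth=12
  lookup 158.0.0.99: bits 10011110 walk d0:-→d1:H2→d2:-→d3:-→d4:-→d5:-→d6:-→d7:-→d8:H1 -> H1
  + 178.0.0.0/8 (H4) depth=8
  + 0.0.0.0/0 (H4) depth=0
  + 158.95.194.185/32 (H4) depth=32
  lookup 178.0.0.0: bits 10110010 walk d0:H4→d1:H2→d2:-→d3:-→d4:-→d5:-→d6:-→d7:-→d8:H4 -> H4
  + 178.0.0.0/8 (H3) depth=8
  lookup 178.183.221.131: bits 10110010101101111101110110 walk d0:H4→d1:H2→d2:-→d3:-→d4:-→d5:-→d6:-→d7:-→d8:H3→d9:-→d10:-→d11:-→d12:-→d13:-→d14:-→d15:H0→d16:-→d17:-→d18:-→d19:-→d20:-→d21:-→d22:-→d23:-→d24:H3→d25:-→d26:- -> H3
  del 114.160.0.0/12 (clear depth 12)
  del 178.0.0.0/8 (clear depth 8)
  + 178.183.221.178/32 (H4) depth=32
  lookup 114.175.95.192: bits 0111001010101111010111111100 walk d0:H4→d1:-→d2:-→d3:-→d4:-→d5:-→d6:-→d7:-→d8:H2→d9:-→d10:-→d11:-→d12:-→d13:-→d14:-→d15:-→d16:-→d17:-→d18:-→d19:-→d20:-→d21:-→d22:-→d23:-→d24:-→d25:-→d26:-→d27:-→d28:H0 -> H0
  lookup 114.3.113.6: bits 01110010 walk d0:H4→d1:-→d2:-→d3:-→d4:-→d5:-→d6:-→d7:-→d8:H2 -> H2
  + 178.183.221.160/27 (H0) depth=27
  lookup 158.0.0.1: bits 100111100 walk d0:H4→d1:H2→d2:-→d3:-→d4:-→d5:-→d6:-→d7:-→d8:H1→d9:- -> H1
  lookup 128.0.4.22: bits 100 walk d0:H4→d1:H2→d2:-→d3:- -> H2
  lookup 178.183.221.178: bits 10110010101101111101110110110010 walk d0:H4→d1:H2→d2:-→d3:-→d4:-→d5:-→d6:-→d7:-→d8:-→d9:-→d10:-→d11:-→d12:-→d13:-→d14:-→d15:H0→d16:-→d17:-→d18:-→d19:-→d20:-→d21:-→d22:-→d23:-→d24:H3→d25:-→d26:-→d27:H0→d28:-→d29:-→d30:-→d31:-→d32:H4 -> H4
  + 0.0.0.0/0 (H4) depth=0
  + 178.183.221.0/24 (H0) depth=24
  lookup 128.0.0.153: bits 100 walk d0:H4→d1:H2→d2:-→d3:- -> H2
  lookup 38.251.242.122: bits 0 walk d0:H4→d1:- -> H4
  lookup 178.183.221.166: bits 101100101011011111011101101 walk d0:H4→d1:H2→d2:-→d3:-→d4:-→d5:-→d6:-→d7:-→d8:-→d9:-→d10:-→d11:-→d12:-→d13:-→d14:-→d15:H0→d16:-→d17:-→d18:-→d19:-→d20:-→d21:-→d22:-→d23:-→d24:H0→d25:-→d26:-→d27:H0 -> H0
  del 114.175.95.192/28 (clear depth 28)
  lookup 158.0.0.12: bits 100111100 walk d0:H4→d1:H2→d2:-→d3:-→d4:-→d5:-→d6:-→d7:-→d8:H1→d9:- -> H1
  lookup 128.15.225.99: bits 100 walk d0:H4→d1:H2→d2:-→d3:- -> H2
  lookup 178.183.221.0: bits 101100101011011111011101 walk d0:H4→d1:H2→d2:-→d3:-→d4:-→d5:-→d6:-→d7:-→d8:-→d9:-→d10:-→d11:-→d12:-→d13:-→d14:-→d15:H0→d16:-→d17:-→d18:-→d19:-→d20:-→d21:-→d22:-→d23:-→d24:H0 -> H0
  lookup 178.183.221.178: bits 10110010101101111101110110110010 walk d0:H4→d1:H2→d2:-→d3:-→d4:-→d5:-→d6:-→d7:-→d8:-→d9:-→d10:-→d11:-→d12:-→d13:-→d14:-→d15:H0→d16:-→d17:-→d18:-→d19:-→d20:-→d21:-→d22:-→d23:-→d24:H0→d25:-→d26:-→d27:H0→d28:-→d29:-→d30:-→d31:-→d32:H4 -> H4
  + 178.176.0.0/12 (H1) depth=12
  lookup 158.0.0.45: bits 100111100 walk d0:H4→d1:H2→d2:-→d3:-→d4:-→d5:-→d6:-→d7:-→d8:H1→d9:- -> H1

== LOOKUPS ==
["H1","H4","H3","H0","H2","H1","H2","H4","H2","H4","H0","H1","H2","H0","H4","H1"]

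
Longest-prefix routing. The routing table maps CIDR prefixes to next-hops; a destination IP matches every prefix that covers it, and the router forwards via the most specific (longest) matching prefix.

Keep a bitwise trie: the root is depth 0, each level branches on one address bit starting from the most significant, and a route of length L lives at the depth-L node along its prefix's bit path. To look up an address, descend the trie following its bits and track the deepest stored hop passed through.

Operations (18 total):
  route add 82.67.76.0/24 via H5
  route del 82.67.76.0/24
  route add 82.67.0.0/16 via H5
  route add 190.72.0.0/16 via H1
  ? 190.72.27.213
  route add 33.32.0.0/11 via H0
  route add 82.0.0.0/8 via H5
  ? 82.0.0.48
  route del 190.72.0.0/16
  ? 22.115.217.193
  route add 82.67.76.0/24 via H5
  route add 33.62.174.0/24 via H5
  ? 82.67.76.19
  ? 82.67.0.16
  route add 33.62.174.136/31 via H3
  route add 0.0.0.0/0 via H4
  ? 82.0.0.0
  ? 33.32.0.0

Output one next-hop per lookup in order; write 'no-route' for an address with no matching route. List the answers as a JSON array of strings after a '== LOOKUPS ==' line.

Trace:
  add 82.67.76.0/24 -> H5 at depth 24
  del 82.67.76.0/24 (clear depth 24)
  add 82.67.0.0/16 -> H5 at depth 16
  add 190.72.0.0/16 -> H1 at depth 16
  lookup 190.72.27.213: bits 1011111001001000 walk d0:-→d1:-→d2:-→d3:-→d4:-→d5:-→d6:-→d7:-→d8:-→d9:-→d10:-→d11:-→d12:-→d13:-→d14:-→d15:-→d16:H1 -> H1
  add 33.32.0.0/11 -> H0 at depth 11
  add 82.0.0.0/8 -> H5 at depth 8
  lookup 82.0.0.48: bits 010100100 walk d0:-→d1:-→d2:-→d3:-→d4:-→d5:-→d6:-→d7:-→d8:H5→d9:- -> H5
  del 190.72.0.0/16 (clear depth 16)
  lookup 22.115.217.193: bits 00 walk d0:-→d1:-→d2:- -> no-route
  add 82.67.76.0/24 -> H5 at depth 24
  add 33.62.174.0/24 -> H5 at depth 24
  lookup 82.67.76.19: bits 010100100100001101001100 walk d0:-→d1:-→d2:-→d3:-→d4:-→d5:-→d6:-→d7:-→d8:H5→d9:-→d10:-→d11:-→d12:-→d13:-→d14:-→d15:-→d16:H5→d17:-→d18:-→d19:-→d20:-→d21:-→d22:-→d23:-→d24:H5 -> H5
  lookup 82.67.0.16: bits 01010010010000110 walk d0:-→d1:-→d2:-→d3:-→d4:-→d5:-→d6:-→d7:-→d8:H5→d9:-→d10:-→d11:-→d12:-→d13:-→d14:-→d15:-→d16:H5→d17:- -> H5
  add 33.62.174.136/31 -> H3 at depth 31
  add 0.0.0.0/0 -> H4 at depth 0
  lookup 82.0.0.0: bits 010100100 walk d0:H4→d1:-→d2:-→d3:-→d4:-→d5:-→d6:-→d7:-→d8:H5→d9:- -> H5
  lookup 33.32.0.0: bits 00100001001 walk d0:H4→d1:-→d2:-→d3:-→d4:-→d5:-→d6:-→d7:-→d8:-→d9:-→d10:-→d11:H0 -> H0

== LOOKUPS ==
["H1","H5","no-route","H5","H5","H5","H0"]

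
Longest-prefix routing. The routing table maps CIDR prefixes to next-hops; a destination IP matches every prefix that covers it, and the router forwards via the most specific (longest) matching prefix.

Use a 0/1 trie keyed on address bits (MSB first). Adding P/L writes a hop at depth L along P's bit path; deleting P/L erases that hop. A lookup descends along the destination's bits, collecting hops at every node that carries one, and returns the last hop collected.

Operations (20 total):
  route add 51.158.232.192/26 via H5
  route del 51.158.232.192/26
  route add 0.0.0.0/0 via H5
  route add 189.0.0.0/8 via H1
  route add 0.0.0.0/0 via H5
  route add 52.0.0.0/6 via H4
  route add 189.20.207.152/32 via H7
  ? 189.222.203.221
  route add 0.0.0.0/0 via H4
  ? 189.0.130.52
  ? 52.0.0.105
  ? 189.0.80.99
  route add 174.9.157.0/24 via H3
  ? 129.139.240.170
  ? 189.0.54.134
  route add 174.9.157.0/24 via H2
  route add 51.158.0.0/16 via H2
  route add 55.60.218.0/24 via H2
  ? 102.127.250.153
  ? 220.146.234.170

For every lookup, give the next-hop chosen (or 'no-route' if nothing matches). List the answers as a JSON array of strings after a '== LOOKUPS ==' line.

Apply in order:
  add 51.158.232.192/26 -> H5 at depth 26
  del 51.158.232.192/26 (clear depth 26)
  add 0.0.0.0/0 -> H5 at depth 0
  add 189.0.0.0/8 -> H1 at depth 8
  add 0.0.0.0/0 -> H5 at depth 0
  add 52.0.0.0/6 -> H4 at depth 6
  add 189.20.207.152/32 -> H7 at depth 32
  ? 189.222.203.221  path d0:H5→d1:-→d2:-→d3:-→d4:-→d5:-→d6:-→d7:-→d8:H1  best=H1
  add 0.0.0.0/0 -> H4 at depth 0
  ? 189.0.130.52  path d0:H4→d1:-→d2:-→d3:-→d4:-→d5:-→d6:-→d7:-→d8:H1→d9:-→d10:-→d11:-  best=H1
  ? 52.0.0.105  path d0:H4→d1:-→d2:-→d3:-→d4:-→d5:-→d6:H4  best=H4
  ? 189.0.80.99  path d0:H4→d1:-→d2:-→d3:-→d4:-→d5:-→d6:-→d7:-→d8:H1→d9:-→d10:-→d11:-  best=H1
  add 174.9.157.0/24 -> H3 at depth 24
  ? 129.139.240.170  path d0:H4→d1:-→d2:-  best=H4
  ? 189.0.54.134  path d0:H4→d1:-→d2:-→d3:-→d4:-→d5:-→d6:-→d7:-→d8:H1→d9:-→d10:-→d11:-  best=H1
  add 174.9.157.0/24 -> H2 at depth 24
  add 51.158.0.0/16 -> H2 at depth 16
  add 55.60.218.0/24 -> H2 at depth 24
  ? 102.127.250.153  path d0:H4→d1:-  best=H4
  ? 220.146.234.170  path d0:H4→d1:-  best=H4

== LOOKUPS ==
["H1","H1","H4","H1","H4","H1","H4","H4"]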